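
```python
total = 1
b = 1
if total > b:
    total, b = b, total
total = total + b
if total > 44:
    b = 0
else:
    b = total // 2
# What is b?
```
Trace:
  total=1
  total=1, b=1
  total=1, b=1
  total=2, b=1
  total=2, b=1

Final answer: 1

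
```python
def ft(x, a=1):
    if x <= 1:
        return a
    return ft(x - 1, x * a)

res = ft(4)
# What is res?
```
Call trace:
ft(x=4, a=1)
  ft(x=3, a=4)
    ft(x=2, a=12)
      ft(x=1, a=24)
      -> return 24
    -> return 24
  -> return 24
-> return 24

Final answer: 24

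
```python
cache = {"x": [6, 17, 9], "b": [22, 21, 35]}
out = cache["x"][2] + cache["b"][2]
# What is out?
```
Trace:
  cache={'x': [6, 17, 9], 'b': [22, 21, 35]}
  cache={'x': [6, 17, 9], 'b': [22, 21, 35]}, out=44

Final answer: 44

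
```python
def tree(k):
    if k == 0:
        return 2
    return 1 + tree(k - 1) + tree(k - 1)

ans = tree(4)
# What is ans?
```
Call trace (a repeated sub-call is expanded the first time; later identical calls just restate its return value):
tree(k=4)
  tree(k=3)
    tree(k=2)
      tree(k=1)
        tree(k=0)
        -> return 2
        tree(k=0)
        -> return 2
      -> return 5
      tree(k=1) -> return 5  (same call as traced above)
    -> return 11
    tree(k=2) -> return 11  (same call as traced above)
  -> return 23
  tree(k=3) -> return 23  (same call as traced above)
-> return 47

Final answer: 47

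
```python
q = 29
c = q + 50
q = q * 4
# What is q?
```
Trace:
  q=29
  q=29, c=79
  q=116, c=79

Final answer: 116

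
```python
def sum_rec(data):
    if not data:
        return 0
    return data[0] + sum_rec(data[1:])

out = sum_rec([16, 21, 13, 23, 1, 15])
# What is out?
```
Call trace:
sum_rec(data=[16, 21, 13, 23, 1, 15])
  sum_rec(data=[21, 13, 23, 1, 15])
    sum_rec(data=[13, 23, 1, 15])
      sum_rec(data=[23, 1, 15])
        sum_rec(data=[1, 15])
          sum_rec(data=[15])
            sum_rec(data=[])
            -> return 0
          -> return 15
        -> return 16
      -> return 39
    -> return 52
  -> return 73
-> return 89

Final answer: 89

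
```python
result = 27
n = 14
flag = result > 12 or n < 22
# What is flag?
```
Trace:
  result=27
  result=27, n=14
  result=27, n=14, flag=True

Final answer: True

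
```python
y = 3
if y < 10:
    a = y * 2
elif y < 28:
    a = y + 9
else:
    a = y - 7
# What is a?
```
Trace:
  y=3
  y=3, a=6

Final answer: 6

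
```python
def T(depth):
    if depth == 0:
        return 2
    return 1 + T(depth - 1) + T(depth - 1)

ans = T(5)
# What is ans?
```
Call trace (a repeated sub-call is expanded the first time; later identical calls just restate its return value):
T(depth=5)
  T(depth=4)
    T(depth=3)
      T(depth=2)
        T(depth=1)
          T(depth=0)
          -> return 2
          T(depth=0)
          -> return 2
        -> return 5
        T(depth=1) -> return 5  (same call as traced above)
      -> return 11
      T(depth=2) -> return 11  (same call as traced above)
    -> return 23
    T(depth=3) -> return 23  (same call as traced above)
  -> return 47
  T(depth=4) -> return 47  (same call as traced above)
-> return 95

Final answer: 95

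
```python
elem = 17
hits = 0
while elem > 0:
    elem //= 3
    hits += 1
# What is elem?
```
Trace:
  elem=17
  elem=17, hits=0
  elem=5, hits=1
  elem=1, hits=2
  elem=0, hits=3

Final answer: 0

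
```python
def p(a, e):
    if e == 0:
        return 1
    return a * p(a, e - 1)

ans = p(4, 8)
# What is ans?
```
Call trace:
p(a=4, e=8)
  p(a=4, e=7)
    p(a=4, e=6)
      p(a=4, e=5)
        p(a=4, e=4)
          p(a=4, e=3)
            p(a=4, e=2)
              p(a=4, e=1)
                p(a=4, e=0)
                -> return 1
              -> return 4
            -> return 16
          -> return 64
        -> return 256
      -> return 1024
    -> return 4096
  -> return 16384
-> return 65536

Final answer: 65536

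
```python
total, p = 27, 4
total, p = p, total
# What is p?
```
Trace:
  total=27, p=4
  total=4, p=27

Final answer: 27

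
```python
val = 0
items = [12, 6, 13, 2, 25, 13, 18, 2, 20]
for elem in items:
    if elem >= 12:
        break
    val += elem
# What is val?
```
Trace:
  val=0
  val=0, elem=12

Final answer: 0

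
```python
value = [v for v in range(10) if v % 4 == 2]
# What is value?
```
Trace:
  v=0
  v=1
  v=2
  v=3
  v=4
  v=5
  v=6
  v=7
  v=8
  v=9
  value=[2, 6]

Final answer: [2, 6]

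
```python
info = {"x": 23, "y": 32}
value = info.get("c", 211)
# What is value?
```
Trace:
  info={'x': 23, 'y': 32}
  info={'x': 23, 'y': 32}, value=211

Final answer: 211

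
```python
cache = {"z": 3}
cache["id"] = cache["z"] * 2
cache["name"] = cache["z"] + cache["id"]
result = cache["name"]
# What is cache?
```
Trace:
  cache={'z': 3}
  cache={'z': 3, 'id': 6}
  cache={'z': 3, 'id': 6, 'name': 9}
  cache={'z': 3, 'id': 6, 'name': 9}, result=9

Final answer: {'z': 3, 'id': 6, 'name': 9}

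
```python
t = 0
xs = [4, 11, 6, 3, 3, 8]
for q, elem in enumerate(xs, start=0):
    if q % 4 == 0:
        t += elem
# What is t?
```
Trace:
  t=0
  t=4, q=0, elem=4
  t=4, q=1, elem=11
  t=4, q=2, elem=6
  t=4, q=3, elem=3
  t=7, q=4, elem=3
  t=7, q=5, elem=8

Final answer: 7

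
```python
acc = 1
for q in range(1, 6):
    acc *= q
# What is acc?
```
Trace:
  acc=1
  acc=1, q=1
  acc=2, q=2
  acc=6, q=3
  acc=24, q=4
  acc=120, q=5

Final answer: 120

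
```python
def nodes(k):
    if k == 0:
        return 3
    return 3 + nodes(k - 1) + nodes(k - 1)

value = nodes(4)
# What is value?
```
Call trace (a repeated sub-call is expanded the first time; later identical calls just restate its return value):
nodes(k=4)
  nodes(k=3)
    nodes(k=2)
      nodes(k=1)
        nodes(k=0)
        -> return 3
        nodes(k=0)
        -> return 3
      -> return 9
      nodes(k=1) -> return 9  (same call as traced above)
    -> return 21
    nodes(k=2) -> return 21  (same call as traced above)
  -> return 45
  nodes(k=3) -> return 45  (same call as traced above)
-> return 93

Final answer: 93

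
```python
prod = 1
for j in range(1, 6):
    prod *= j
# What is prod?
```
Trace:
  prod=1
  prod=1, j=1
  prod=2, j=2
  prod=6, j=3
  prod=24, j=4
  prod=120, j=5

Final answer: 120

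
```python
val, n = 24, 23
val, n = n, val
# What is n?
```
Trace:
  val=24, n=23
  val=23, n=24

Final answer: 24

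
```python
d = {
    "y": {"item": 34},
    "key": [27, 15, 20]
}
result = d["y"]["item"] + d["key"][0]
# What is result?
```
Trace:
  d={'y': {'item': 34}, 'key': [27, 15, 20]}
  d={'y': {'item': 34}, 'key': [27, 15, 20]}, result=61

Final answer: 61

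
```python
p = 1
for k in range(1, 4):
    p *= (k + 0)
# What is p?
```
Trace:
  p=1
  p=1, k=1
  p=2, k=2
  p=6, k=3

Final answer: 6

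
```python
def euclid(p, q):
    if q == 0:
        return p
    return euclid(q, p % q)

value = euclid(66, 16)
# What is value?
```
Call trace:
euclid(p=66, q=16)
  euclid(p=16, q=2)
    euclid(p=2, q=0)
    -> return 2
  -> return 2
-> return 2

Final answer: 2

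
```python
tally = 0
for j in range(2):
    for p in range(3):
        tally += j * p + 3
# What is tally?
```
Trace:
  tally=0
  tally=3, j=0, p=0
  tally=6, j=0, p=1
  tally=9, j=0, p=2
  tally=12, j=1, p=0
  tally=16, j=1, p=1
  tally=21, j=1, p=2

Final answer: 21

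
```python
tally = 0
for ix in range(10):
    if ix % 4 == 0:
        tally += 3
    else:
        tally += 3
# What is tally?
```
Trace:
  tally=0
  tally=3, ix=0
  tally=6, ix=1
  tally=9, ix=2
  tally=12, ix=3
  tally=15, ix=4
  tally=18, ix=5
  tally=21, ix=6
  tally=24, ix=7
  tally=27, ix=8
  tally=30, ix=9

Final answer: 30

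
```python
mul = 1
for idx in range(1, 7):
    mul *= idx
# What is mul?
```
Trace:
  mul=1
  mul=1, idx=1
  mul=2, idx=2
  mul=6, idx=3
  mul=24, idx=4
  mul=120, idx=5
  mul=720, idx=6

Final answer: 720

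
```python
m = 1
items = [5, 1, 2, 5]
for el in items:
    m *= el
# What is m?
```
Trace:
  m=1
  m=5, el=5
  m=5, el=1
  m=10, el=2
  m=50, el=5

Final answer: 50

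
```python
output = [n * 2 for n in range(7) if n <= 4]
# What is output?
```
Trace:
  n=0
  n=1
  n=2
  n=3
  n=4
  n=5
  n=6
  output=[0, 2, 4, 6, 8]

Final answer: [0, 2, 4, 6, 8]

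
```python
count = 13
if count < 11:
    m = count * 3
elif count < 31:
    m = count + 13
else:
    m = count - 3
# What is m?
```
Trace:
  count=13
  count=13, m=26

Final answer: 26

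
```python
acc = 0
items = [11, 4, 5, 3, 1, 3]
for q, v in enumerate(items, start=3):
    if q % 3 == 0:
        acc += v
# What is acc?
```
Trace:
  acc=0
  acc=11, q=3, v=11
  acc=11, q=4, v=4
  acc=11, q=5, v=5
  acc=14, q=6, v=3
  acc=14, q=7, v=1
  acc=14, q=8, v=3

Final answer: 14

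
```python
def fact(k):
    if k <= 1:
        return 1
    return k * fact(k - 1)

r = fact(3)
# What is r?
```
Call trace:
fact(k=3)
  fact(k=2)
    fact(k=1)
    -> return 1
  -> return 2
-> return 6

Final answer: 6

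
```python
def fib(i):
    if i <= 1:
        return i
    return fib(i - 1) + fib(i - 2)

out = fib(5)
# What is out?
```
Call trace (a repeated sub-call is expanded the first time; later identical calls just restate its return value):
fib(i=5)
  fib(i=4)
    fib(i=3)
      fib(i=2)
        fib(i=1)
        -> return 1
        fib(i=0)
        -> return 0
      -> return 1
      fib(i=1)
      -> return 1
    -> return 2
    fib(i=2) -> return 1  (same call as traced above)
  -> return 3
  fib(i=3) -> return 2  (same call as traced above)
-> return 5

Final answer: 5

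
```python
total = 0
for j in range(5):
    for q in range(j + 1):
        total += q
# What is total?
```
Trace:
  total=0
  total=0, j=0, q=0
  total=0, j=1, q=0
  total=1, j=1, q=1
  total=1, j=2, q=0
  total=2, j=2, q=1
  total=4, j=2, q=2
  total=4, j=3, q=0
  total=5, j=3, q=1
  total=7, j=3, q=2
  total=10, j=3, q=3
  total=10, j=4, q=0
  total=11, j=4, q=1
  total=13, j=4, q=2
  total=16, j=4, q=3
  total=20, j=4, q=4

Final answer: 20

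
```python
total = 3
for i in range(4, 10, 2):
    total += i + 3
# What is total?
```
Trace:
  total=3
  total=10, i=4
  total=19, i=6
  total=30, i=8

Final answer: 30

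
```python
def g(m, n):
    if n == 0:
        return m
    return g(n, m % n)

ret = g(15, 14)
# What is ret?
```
Call trace:
g(m=15, n=14)
  g(m=14, n=1)
    g(m=1, n=0)
    -> return 1
  -> return 1
-> return 1

Final answer: 1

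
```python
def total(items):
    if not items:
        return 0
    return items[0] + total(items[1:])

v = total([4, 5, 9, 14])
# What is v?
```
Call trace:
total(items=[4, 5, 9, 14])
  total(items=[5, 9, 14])
    total(items=[9, 14])
      total(items=[14])
        total(items=[])
        -> return 0
      -> return 14
    -> return 23
  -> return 28
-> return 32

Final answer: 32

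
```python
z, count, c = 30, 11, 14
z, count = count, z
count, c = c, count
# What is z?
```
Trace:
  z=30, count=11, c=14
  z=11, count=30, c=14
  z=11, count=14, c=30

Final answer: 11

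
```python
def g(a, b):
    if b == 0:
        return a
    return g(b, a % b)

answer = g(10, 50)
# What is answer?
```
Call trace:
g(a=10, b=50)
  g(a=50, b=10)
    g(a=10, b=0)
    -> return 10
  -> return 10
-> return 10

Final answer: 10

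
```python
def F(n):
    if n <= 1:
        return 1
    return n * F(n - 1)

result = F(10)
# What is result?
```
Call trace:
F(n=10)
  F(n=9)
    F(n=8)
      F(n=7)
        F(n=6)
          F(n=5)
            F(n=4)
              F(n=3)
                F(n=2)
                  F(n=1)
                  -> return 1
                -> return 2
              -> return 6
            -> return 24
          -> return 120
        -> return 720
      -> return 5040
    -> return 40320
  -> return 362880
-> return 3628800

Final answer: 3628800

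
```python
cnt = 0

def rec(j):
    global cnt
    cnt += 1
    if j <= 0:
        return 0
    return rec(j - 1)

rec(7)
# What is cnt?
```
Call trace:
rec(j=7)
  rec(j=6)
    rec(j=5)
      rec(j=4)
        rec(j=3)
          rec(j=2)
            rec(j=1)
              rec(j=0)
              -> return 0
            -> return 0
          -> return 0
        -> return 0
      -> return 0
    -> return 0
  -> return 0
-> return 0

cnt is incremented once per call. rec is entered once for each j = 7, 6, 5, 4, 3, 2, 1, 0 (the j <= 0 call returns without recursing), i.e. 7 + 1 calls.
cnt = 8

Final answer: 8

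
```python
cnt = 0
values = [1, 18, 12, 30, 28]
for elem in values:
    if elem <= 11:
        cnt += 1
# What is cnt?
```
Trace:
  cnt=0
  cnt=1, elem=1
  cnt=1, elem=18
  cnt=1, elem=12
  cnt=1, elem=30
  cnt=1, elem=28

Final answer: 1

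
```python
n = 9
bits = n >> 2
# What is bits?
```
Trace:
  n=9
  n=9, bits=2

Final answer: 2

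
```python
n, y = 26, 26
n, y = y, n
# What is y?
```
Trace:
  n=26, y=26
  n=26, y=26

Final answer: 26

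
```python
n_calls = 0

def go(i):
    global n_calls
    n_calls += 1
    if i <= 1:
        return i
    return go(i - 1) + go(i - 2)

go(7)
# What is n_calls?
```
Call trace (a repeated sub-call is expanded the first time; later identical calls just restate its return value):
go(i=7)
  go(i=6)
    go(i=5)
      go(i=4)
        go(i=3)
          go(i=2)
            go(i=1)
            -> return 1
            go(i=0)
            -> return 0
          -> return 1
          go(i=1)
          -> return 1
        -> return 2
        go(i=2) -> return 1  (same call as traced above)
      -> return 3
      go(i=3) -> return 2  (same call as traced above)
    -> return 5
    go(i=4) -> return 3  (same call as traced above)
  -> return 8
  go(i=5) -> return 5  (same call as traced above)
-> return 13

n_calls is incremented once per call, so count the calls in each subtree. Let C(i) = number of calls made by go(i).
C(0) = C(1) = 1 (base case, no recursion); C(i) = 1 + C(i - 1) + C(i - 2) otherwise.
C(2) = 1 + C(1) + C(0) = 1 + 1 + 1 = 3
C(3) = 1 + C(2) + C(1) = 1 + 3 + 1 = 5
C(4) = 1 + C(3) + C(2) = 1 + 5 + 3 = 9
C(5) = 1 + C(4) + C(3) = 1 + 9 + 5 = 15
C(6) = 1 + C(5) + C(4) = 1 + 15 + 9 = 25
C(7) = 1 + C(6) + C(5) = 1 + 25 + 15 = 41
n_calls = C(7) = 41

Final answer: 41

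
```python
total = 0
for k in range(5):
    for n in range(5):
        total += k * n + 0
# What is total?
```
Trace:
  total=0
  total=0, k=0, n=0
  total=0, k=0, n=1
  total=0, k=0, n=2
  total=0, k=0, n=3
  total=0, k=0, n=4
  total=0, k=1, n=0
  total=1, k=1, n=1
  total=3, k=1, n=2
  total=6, k=1, n=3
  total=10, k=1, n=4
  total=10, k=2, n=0
  total=12, k=2, n=1
  total=16, k=2, n=2
  total=22, k=2, n=3
  total=30, k=2, n=4
  total=30, k=3, n=0
  total=33, k=3, n=1
  total=39, k=3, n=2
  total=48, k=3, n=3
  total=60, k=3, n=4
  total=60, k=4, n=0
  total=64, k=4, n=1
  total=72, k=4, n=2
  total=84, k=4, n=3
  total=100, k=4, n=4

Final answer: 100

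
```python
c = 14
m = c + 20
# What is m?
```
Trace:
  c=14
  c=14, m=34

Final answer: 34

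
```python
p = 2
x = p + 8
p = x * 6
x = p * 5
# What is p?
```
Trace:
  p=2
  p=2, x=10
  p=60, x=10
  p=60, x=300

Final answer: 60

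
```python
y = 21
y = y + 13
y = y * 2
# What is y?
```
Trace:
  y=21
  y=34
  y=68

Final answer: 68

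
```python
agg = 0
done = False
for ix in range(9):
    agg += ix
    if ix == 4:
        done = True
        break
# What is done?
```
Trace:
  agg=0
  agg=0, done=False
  agg=0, done=False, ix=0
  agg=1, done=False, ix=1
  agg=3, done=False, ix=2
  agg=6, done=False, ix=3
  agg=10, done=True, ix=4

Final answer: True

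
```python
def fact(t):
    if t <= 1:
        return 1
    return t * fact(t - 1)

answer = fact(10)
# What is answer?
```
Call trace:
fact(t=10)
  fact(t=9)
    fact(t=8)
      fact(t=7)
        fact(t=6)
          fact(t=5)
            fact(t=4)
              fact(t=3)
                fact(t=2)
                  fact(t=1)
                  -> return 1
                -> return 2
              -> return 6
            -> return 24
          -> return 120
        -> return 720
      -> return 5040
    -> return 40320
  -> return 362880
-> return 3628800

Final answer: 3628800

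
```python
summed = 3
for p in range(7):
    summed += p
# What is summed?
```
Trace:
  summed=3
  summed=3, p=0
  summed=4, p=1
  summed=6, p=2
  summed=9, p=3
  summed=13, p=4
  summed=18, p=5
  summed=24, p=6

Final answer: 24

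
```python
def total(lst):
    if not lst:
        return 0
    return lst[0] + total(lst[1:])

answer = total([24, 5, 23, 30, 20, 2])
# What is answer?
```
Call trace:
total(lst=[24, 5, 23, 30, 20, 2])
  total(lst=[5, 23, 30, 20, 2])
    total(lst=[23, 30, 20, 2])
      total(lst=[30, 20, 2])
        total(lst=[20, 2])
          total(lst=[2])
            total(lst=[])
            -> return 0
          -> return 2
        -> return 22
      -> return 52
    -> return 75
  -> return 80
-> return 104

Final answer: 104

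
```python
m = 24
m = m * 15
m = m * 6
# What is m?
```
Trace:
  m=24
  m=360
  m=2160

Final answer: 2160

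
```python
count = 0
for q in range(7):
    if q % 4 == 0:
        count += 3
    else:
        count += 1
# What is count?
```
Trace:
  count=0
  count=3, q=0
  count=4, q=1
  count=5, q=2
  count=6, q=3
  count=9, q=4
  count=10, q=5
  count=11, q=6

Final answer: 11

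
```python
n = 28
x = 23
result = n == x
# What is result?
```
Trace:
  n=28
  n=28, x=23
  n=28, x=23, result=False

Final answer: False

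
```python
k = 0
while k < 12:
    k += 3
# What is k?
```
Trace:
  k=0
  k=3
  k=6
  k=9
  k=12

Final answer: 12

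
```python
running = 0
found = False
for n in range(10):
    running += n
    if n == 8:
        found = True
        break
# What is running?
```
Trace:
  running=0
  running=0, found=False
  running=0, found=False, n=0
  running=1, found=False, n=1
  running=3, found=False, n=2
  running=6, found=False, n=3
  running=10, found=False, n=4
  running=15, found=False, n=5
  running=21, found=False, n=6
  running=28, found=False, n=7
  running=36, found=True, n=8

Final answer: 36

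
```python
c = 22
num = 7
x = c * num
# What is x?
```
Trace:
  c=22
  c=22, num=7
  c=22, num=7, x=154

Final answer: 154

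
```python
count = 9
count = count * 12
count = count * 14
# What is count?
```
Trace:
  count=9
  count=108
  count=1512

Final answer: 1512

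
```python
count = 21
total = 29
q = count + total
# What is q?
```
Trace:
  count=21
  count=21, total=29
  count=21, total=29, q=50

Final answer: 50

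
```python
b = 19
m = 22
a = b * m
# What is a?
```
Trace:
  b=19
  b=19, m=22
  b=19, m=22, a=418

Final answer: 418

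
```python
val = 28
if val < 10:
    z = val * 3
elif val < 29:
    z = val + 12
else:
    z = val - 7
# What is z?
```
Trace:
  val=28
  val=28, z=40

Final answer: 40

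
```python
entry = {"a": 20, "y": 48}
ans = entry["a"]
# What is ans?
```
Trace:
  entry={'a': 20, 'y': 48}
  entry={'a': 20, 'y': 48}, ans=20

Final answer: 20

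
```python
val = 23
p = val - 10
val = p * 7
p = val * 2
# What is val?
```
Trace:
  val=23
  val=23, p=13
  val=91, p=13
  val=91, p=182

Final answer: 91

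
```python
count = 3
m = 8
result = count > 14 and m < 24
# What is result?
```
Trace:
  count=3
  count=3, m=8
  count=3, m=8, result=False

Final answer: False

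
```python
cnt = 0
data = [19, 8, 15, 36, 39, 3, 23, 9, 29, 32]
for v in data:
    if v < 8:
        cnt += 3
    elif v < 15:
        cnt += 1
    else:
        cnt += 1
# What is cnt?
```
Trace:
  cnt=0
  cnt=1, v=19
  cnt=2, v=8
  cnt=3, v=15
  cnt=4, v=36
  cnt=5, v=39
  cnt=8, v=3
  cnt=9, v=23
  cnt=10, v=9
  cnt=11, v=29
  cnt=12, v=32

Final answer: 12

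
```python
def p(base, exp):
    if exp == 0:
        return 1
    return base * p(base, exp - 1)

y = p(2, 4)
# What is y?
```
Call trace:
p(base=2, exp=4)
  p(base=2, exp=3)
    p(base=2, exp=2)
      p(base=2, exp=1)
        p(base=2, exp=0)
        -> return 1
      -> return 2
    -> return 4
  -> return 8
-> return 16

Final answer: 16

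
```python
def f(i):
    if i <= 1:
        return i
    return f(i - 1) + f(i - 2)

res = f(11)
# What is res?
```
Call trace (a repeated sub-call is expanded the first time; later identical calls just restate its return value):
f(i=11)
  f(i=10)
    f(i=9)
      f(i=8)
        f(i=7)
          f(i=6)
            f(i=5)
              f(i=4)
                f(i=3)
                  f(i=2)
                    f(i=1)
                    -> return 1
                    f(i=0)
                    -> return 0
                  -> return 1
                  f(i=1)
                  -> return 1
                -> return 2
                f(i=2) -> return 1  (same call as traced above)
              -> return 3
              f(i=3) -> return 2  (same call as traced above)
            -> return 5
            f(i=4) -> return 3  (same call as traced above)
          -> return 8
          f(i=5) -> return 5  (same call as traced above)
        -> return 13
        f(i=6) -> return 8  (same call as traced above)
      -> return 21
      f(i=7) -> return 13  (same call as traced above)
    -> return 34
    f(i=8) -> return 21  (same call as traced above)
  -> return 55
  f(i=9) -> return 34  (same call as traced above)
-> return 89

Final answer: 89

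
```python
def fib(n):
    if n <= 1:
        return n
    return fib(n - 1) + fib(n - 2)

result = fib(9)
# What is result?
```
Call trace (a repeated sub-call is expanded the first time; later identical calls just restate its return value):
fib(n=9)
  fib(n=8)
    fib(n=7)
      fib(n=6)
        fib(n=5)
          fib(n=4)
            fib(n=3)
              fib(n=2)
                fib(n=1)
                -> return 1
                fib(n=0)
                -> return 0
              -> return 1
              fib(n=1)
              -> return 1
            -> return 2
            fib(n=2) -> return 1  (same call as traced above)
          -> return 3
          fib(n=3) -> return 2  (same call as traced above)
        -> return 5
        fib(n=4) -> return 3  (same call as traced above)
      -> return 8
      fib(n=5) -> return 5  (same call as traced above)
    -> return 13
    fib(n=6) -> return 8  (same call as traced above)
  -> return 21
  fib(n=7) -> return 13  (same call as traced above)
-> return 34

Final answer: 34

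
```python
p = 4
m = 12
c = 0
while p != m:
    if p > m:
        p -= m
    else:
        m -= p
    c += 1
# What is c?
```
Trace:
  p=4
  p=4, m=12
  p=4, m=12, c=0
  p=4, m=8, c=1
  p=4, m=4, c=2

Final answer: 2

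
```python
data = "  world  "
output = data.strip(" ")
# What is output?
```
Trace:
  data='  world  '
  data='  world  ', output='world'

Final answer: 'world'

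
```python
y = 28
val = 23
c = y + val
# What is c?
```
Trace:
  y=28
  y=28, val=23
  y=28, val=23, c=51

Final answer: 51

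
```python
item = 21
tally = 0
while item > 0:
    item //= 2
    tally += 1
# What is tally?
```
Trace:
  item=21
  item=21, tally=0
  item=10, tally=1
  item=5, tally=2
  item=2, tally=3
  item=1, tally=4
  item=0, tally=5

Final answer: 5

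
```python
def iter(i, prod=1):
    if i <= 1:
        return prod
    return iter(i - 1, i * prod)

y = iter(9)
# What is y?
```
Call trace:
iter(i=9, prod=1)
  iter(i=8, prod=9)
    iter(i=7, prod=72)
      iter(i=6, prod=504)
        iter(i=5, prod=3024)
          iter(i=4, prod=15120)
            iter(i=3, prod=60480)
              iter(i=2, prod=181440)
                iter(i=1, prod=362880)
                -> return 362880
              -> return 362880
            -> return 362880
          -> return 362880
        -> return 362880
      -> return 362880
    -> return 362880
  -> return 362880
-> return 362880

Final answer: 362880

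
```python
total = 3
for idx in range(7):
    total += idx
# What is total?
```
Trace:
  total=3
  total=3, idx=0
  total=4, idx=1
  total=6, idx=2
  total=9, idx=3
  total=13, idx=4
  total=18, idx=5
  total=24, idx=6

Final answer: 24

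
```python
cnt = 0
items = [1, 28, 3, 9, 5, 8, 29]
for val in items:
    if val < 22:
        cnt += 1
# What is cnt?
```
Trace:
  cnt=0
  cnt=1, val=1
  cnt=1, val=28
  cnt=2, val=3
  cnt=3, val=9
  cnt=4, val=5
  cnt=5, val=8
  cnt=5, val=29

Final answer: 5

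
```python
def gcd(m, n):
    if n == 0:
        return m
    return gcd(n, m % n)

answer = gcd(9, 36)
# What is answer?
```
Call trace:
gcd(m=9, n=36)
  gcd(m=36, n=9)
    gcd(m=9, n=0)
    -> return 9
  -> return 9
-> return 9

Final answer: 9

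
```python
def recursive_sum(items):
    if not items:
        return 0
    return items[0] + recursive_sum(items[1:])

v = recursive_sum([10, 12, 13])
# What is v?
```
Call trace:
recursive_sum(items=[10, 12, 13])
  recursive_sum(items=[12, 13])
    recursive_sum(items=[13])
      recursive_sum(items=[])
      -> return 0
    -> return 13
  -> return 25
-> return 35

Final answer: 35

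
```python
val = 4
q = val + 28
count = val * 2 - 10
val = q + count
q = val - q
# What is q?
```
Trace:
  val=4
  val=4, q=32
  val=4, q=32, count=-2
  val=30, q=32, count=-2
  val=30, q=-2, count=-2

Final answer: -2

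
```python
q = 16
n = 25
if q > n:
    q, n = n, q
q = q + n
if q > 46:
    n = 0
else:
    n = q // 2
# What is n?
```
Trace:
  q=16
  q=16, n=25
  q=16, n=25
  q=41, n=25
  q=41, n=20

Final answer: 20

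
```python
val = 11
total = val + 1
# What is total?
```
Trace:
  val=11
  val=11, total=12

Final answer: 12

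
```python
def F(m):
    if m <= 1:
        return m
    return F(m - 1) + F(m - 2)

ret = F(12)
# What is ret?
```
Call trace (a repeated sub-call is expanded the first time; later identical calls just restate its return value):
F(m=12)
  F(m=11)
    F(m=10)
      F(m=9)
        F(m=8)
          F(m=7)
            F(m=6)
              F(m=5)
                F(m=4)
                  F(m=3)
                    F(m=2)
                      F(m=1)
                      -> return 1
                      F(m=0)
                      -> return 0
                    -> return 1
                    F(m=1)
                    -> return 1
                  -> return 2
                  F(m=2) -> return 1  (same call as traced above)
                -> return 3
                F(m=3) -> return 2  (same call as traced above)
              -> return 5
              F(m=4) -> return 3  (same call as traced above)
            -> return 8
            F(m=5) -> return 5  (same call as traced above)
          -> return 13
          F(m=6) -> return 8  (same call as traced above)
        -> return 21
        F(m=7) -> return 13  (same call as traced above)
      -> return 34
      F(m=8) -> return 21  (same call as traced above)
    -> return 55
    F(m=9) -> return 34  (same call as traced above)
  -> return 89
  F(m=10) -> return 55  (same call as traced above)
-> return 144

Final answer: 144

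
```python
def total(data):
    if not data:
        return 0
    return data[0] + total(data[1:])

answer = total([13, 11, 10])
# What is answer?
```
Call trace:
total(data=[13, 11, 10])
  total(data=[11, 10])
    total(data=[10])
      total(data=[])
      -> return 0
    -> return 10
  -> return 21
-> return 34

Final answer: 34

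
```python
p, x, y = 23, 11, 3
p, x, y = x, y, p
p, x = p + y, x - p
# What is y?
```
Trace:
  p=23, x=11, y=3
  p=11, x=3, y=23
  p=34, x=-8, y=23

Final answer: 23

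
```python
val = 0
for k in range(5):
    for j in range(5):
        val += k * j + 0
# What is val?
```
Trace:
  val=0
  val=0, k=0, j=0
  val=0, k=0, j=1
  val=0, k=0, j=2
  val=0, k=0, j=3
  val=0, k=0, j=4
  val=0, k=1, j=0
  val=1, k=1, j=1
  val=3, k=1, j=2
  val=6, k=1, j=3
  val=10, k=1, j=4
  val=10, k=2, j=0
  val=12, k=2, j=1
  val=16, k=2, j=2
  val=22, k=2, j=3
  val=30, k=2, j=4
  val=30, k=3, j=0
  val=33, k=3, j=1
  val=39, k=3, j=2
  val=48, k=3, j=3
  val=60, k=3, j=4
  val=60, k=4, j=0
  val=64, k=4, j=1
  val=72, k=4, j=2
  val=84, k=4, j=3
  val=100, k=4, j=4

Final answer: 100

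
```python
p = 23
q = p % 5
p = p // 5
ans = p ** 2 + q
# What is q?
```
Trace:
  p=23
  p=23, q=3
  p=4, q=3
  p=4, q=3, ans=19

Final answer: 3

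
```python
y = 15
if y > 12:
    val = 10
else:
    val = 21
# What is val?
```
Trace:
  y=15
  y=15, val=10

Final answer: 10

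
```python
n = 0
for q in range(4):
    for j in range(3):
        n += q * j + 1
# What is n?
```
Trace:
  n=0
  n=1, q=0, j=0
  n=2, q=0, j=1
  n=3, q=0, j=2
  n=4, q=1, j=0
  n=6, q=1, j=1
  n=9, q=1, j=2
  n=10, q=2, j=0
  n=13, q=2, j=1
  n=18, q=2, j=2
  n=19, q=3, j=0
  n=23, q=3, j=1
  n=30, q=3, j=2

Final answer: 30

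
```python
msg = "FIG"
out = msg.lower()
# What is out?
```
Trace:
  msg='FIG'
  msg='FIG', out='fig'

Final answer: 'fig'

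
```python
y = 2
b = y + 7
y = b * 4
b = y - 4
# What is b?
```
Trace:
  y=2
  y=2, b=9
  y=36, b=9
  y=36, b=32

Final answer: 32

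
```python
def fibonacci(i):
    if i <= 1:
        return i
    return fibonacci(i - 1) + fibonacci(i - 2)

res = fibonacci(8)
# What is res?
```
Call trace (a repeated sub-call is expanded the first time; later identical calls just restate its return value):
fibonacci(i=8)
  fibonacci(i=7)
    fibonacci(i=6)
      fibonacci(i=5)
        fibonacci(i=4)
          fibonacci(i=3)
            fibonacci(i=2)
              fibonacci(i=1)
              -> return 1
              fibonacci(i=0)
              -> return 0
            -> return 1
            fibonacci(i=1)
            -> return 1
          -> return 2
          fibonacci(i=2) -> return 1  (same call as traced above)
        -> return 3
        fibonacci(i=3) -> return 2  (same call as traced above)
      -> return 5
      fibonacci(i=4) -> return 3  (same call as traced above)
    -> return 8
    fibonacci(i=5) -> return 5  (same call as traced above)
  -> return 13
  fibonacci(i=6) -> return 8  (same call as traced above)
-> return 21

Final answer: 21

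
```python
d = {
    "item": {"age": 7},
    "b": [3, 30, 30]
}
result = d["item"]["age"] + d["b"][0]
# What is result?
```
Trace:
  d={'item': {'age': 7}, 'b': [3, 30, 30]}
  d={'item': {'age': 7}, 'b': [3, 30, 30]}, result=10

Final answer: 10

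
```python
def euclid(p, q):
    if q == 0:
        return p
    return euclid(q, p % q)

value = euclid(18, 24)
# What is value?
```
Call trace:
euclid(p=18, q=24)
  euclid(p=24, q=18)
    euclid(p=18, q=6)
      euclid(p=6, q=0)
      -> return 6
    -> return 6
  -> return 6
-> return 6

Final answer: 6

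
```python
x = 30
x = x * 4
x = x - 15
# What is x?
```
Trace:
  x=30
  x=120
  x=105

Final answer: 105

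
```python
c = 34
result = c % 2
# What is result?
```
Trace:
  c=34
  c=34, result=0

Final answer: 0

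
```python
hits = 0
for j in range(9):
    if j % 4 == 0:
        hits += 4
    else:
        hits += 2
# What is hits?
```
Trace:
  hits=0
  hits=4, j=0
  hits=6, j=1
  hits=8, j=2
  hits=10, j=3
  hits=14, j=4
  hits=16, j=5
  hits=18, j=6
  hits=20, j=7
  hits=24, j=8

Final answer: 24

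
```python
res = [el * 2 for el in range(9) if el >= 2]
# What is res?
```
Trace:
  el=0
  el=1
  el=2
  el=3
  el=4
  el=5
  el=6
  el=7
  el=8
  res=[4, 6, 8, 10, 12, 14, 16]

Final answer: [4, 6, 8, 10, 12, 14, 16]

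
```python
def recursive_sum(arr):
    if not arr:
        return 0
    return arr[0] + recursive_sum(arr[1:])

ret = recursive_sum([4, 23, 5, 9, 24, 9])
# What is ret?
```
Call trace:
recursive_sum(arr=[4, 23, 5, 9, 24, 9])
  recursive_sum(arr=[23, 5, 9, 24, 9])
    recursive_sum(arr=[5, 9, 24, 9])
      recursive_sum(arr=[9, 24, 9])
        recursive_sum(arr=[24, 9])
          recursive_sum(arr=[9])
            recursive_sum(arr=[])
            -> return 0
          -> return 9
        -> return 33
      -> return 42
    -> return 47
  -> return 70
-> return 74

Final answer: 74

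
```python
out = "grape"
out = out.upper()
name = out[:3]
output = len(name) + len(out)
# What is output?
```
Trace:
  out='grape'
  out='GRAPE'
  out='GRAPE', name='GRA'
  out='GRAPE', name='GRA', output=8

Final answer: 8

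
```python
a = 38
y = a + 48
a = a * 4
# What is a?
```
Trace:
  a=38
  a=38, y=86
  a=152, y=86

Final answer: 152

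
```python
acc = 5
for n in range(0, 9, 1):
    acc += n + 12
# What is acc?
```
Trace:
  acc=5
  acc=17, n=0
  acc=30, n=1
  acc=44, n=2
  acc=59, n=3
  acc=75, n=4
  acc=92, n=5
  acc=110, n=6
  acc=129, n=7
  acc=149, n=8

Final answer: 149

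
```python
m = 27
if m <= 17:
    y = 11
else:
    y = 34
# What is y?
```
Trace:
  m=27
  m=27, y=34

Final answer: 34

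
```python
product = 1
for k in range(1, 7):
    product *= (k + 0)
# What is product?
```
Trace:
  product=1
  product=1, k=1
  product=2, k=2
  product=6, k=3
  product=24, k=4
  product=120, k=5
  product=720, k=6

Final answer: 720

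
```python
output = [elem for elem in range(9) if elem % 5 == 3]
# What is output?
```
Trace:
  elem=0
  elem=1
  elem=2
  elem=3
  elem=4
  elem=5
  elem=6
  elem=7
  elem=8
  output=[3, 8]

Final answer: [3, 8]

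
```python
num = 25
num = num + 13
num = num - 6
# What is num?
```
Trace:
  num=25
  num=38
  num=32

Final answer: 32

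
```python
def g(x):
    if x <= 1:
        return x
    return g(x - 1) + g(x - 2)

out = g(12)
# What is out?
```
Call trace (a repeated sub-call is expanded the first time; later identical calls just restate its return value):
g(x=12)
  g(x=11)
    g(x=10)
      g(x=9)
        g(x=8)
          g(x=7)
            g(x=6)
              g(x=5)
                g(x=4)
                  g(x=3)
                    g(x=2)
                      g(x=1)
                      -> return 1
                      g(x=0)
                      -> return 0
                    -> return 1
                    g(x=1)
                    -> return 1
                  -> return 2
                  g(x=2) -> return 1  (same call as traced above)
                -> return 3
                g(x=3) -> return 2  (same call as traced above)
              -> return 5
              g(x=4) -> return 3  (same call as traced above)
            -> return 8
            g(x=5) -> return 5  (same call as traced above)
          -> return 13
          g(x=6) -> return 8  (same call as traced above)
        -> return 21
        g(x=7) -> return 13  (same call as traced above)
      -> return 34
      g(x=8) -> return 21  (same call as traced above)
    -> return 55
    g(x=9) -> return 34  (same call as traced above)
  -> return 89
  g(x=10) -> return 55  (same call as traced above)
-> return 144

Final answer: 144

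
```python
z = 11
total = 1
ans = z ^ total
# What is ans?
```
Trace:
  z=11
  z=11, total=1
  z=11, total=1, ans=10

Final answer: 10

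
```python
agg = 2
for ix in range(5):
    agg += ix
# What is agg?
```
Trace:
  agg=2
  agg=2, ix=0
  agg=3, ix=1
  agg=5, ix=2
  agg=8, ix=3
  agg=12, ix=4

Final answer: 12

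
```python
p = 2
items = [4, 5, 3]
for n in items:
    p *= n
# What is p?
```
Trace:
  p=2
  p=8, n=4
  p=40, n=5
  p=120, n=3

Final answer: 120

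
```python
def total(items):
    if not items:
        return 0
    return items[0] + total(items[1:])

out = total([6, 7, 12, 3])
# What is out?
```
Call trace:
total(items=[6, 7, 12, 3])
  total(items=[7, 12, 3])
    total(items=[12, 3])
      total(items=[3])
        total(items=[])
        -> return 0
      -> return 3
    -> return 15
  -> return 22
-> return 28

Final answer: 28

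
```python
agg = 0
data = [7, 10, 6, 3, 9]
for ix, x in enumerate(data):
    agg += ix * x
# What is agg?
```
Trace:
  agg=0
  agg=0, ix=0, x=7
  agg=10, ix=1, x=10
  agg=22, ix=2, x=6
  agg=31, ix=3, x=3
  agg=67, ix=4, x=9

Final answer: 67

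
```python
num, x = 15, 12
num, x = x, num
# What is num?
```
Trace:
  num=15, x=12
  num=12, x=15

Final answer: 12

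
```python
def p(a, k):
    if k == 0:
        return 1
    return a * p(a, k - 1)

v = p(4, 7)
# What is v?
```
Call trace:
p(a=4, k=7)
  p(a=4, k=6)
    p(a=4, k=5)
      p(a=4, k=4)
        p(a=4, k=3)
          p(a=4, k=2)
            p(a=4, k=1)
              p(a=4, k=0)
              -> return 1
            -> return 4
          -> return 16
        -> return 64
      -> return 256
    -> return 1024
  -> return 4096
-> return 16384

Final answer: 16384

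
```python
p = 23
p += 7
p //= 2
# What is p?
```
Trace:
  p=23
  p=30
  p=15

Final answer: 15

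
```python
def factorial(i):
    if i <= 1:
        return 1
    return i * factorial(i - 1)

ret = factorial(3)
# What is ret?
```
Call trace:
factorial(i=3)
  factorial(i=2)
    factorial(i=1)
    -> return 1
  -> return 2
-> return 6

Final answer: 6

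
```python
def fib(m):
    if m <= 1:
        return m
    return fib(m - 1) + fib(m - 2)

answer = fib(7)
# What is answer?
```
Call trace (a repeated sub-call is expanded the first time; later identical calls just restate its return value):
fib(m=7)
  fib(m=6)
    fib(m=5)
      fib(m=4)
        fib(m=3)
          fib(m=2)
            fib(m=1)
            -> return 1
            fib(m=0)
            -> return 0
          -> return 1
          fib(m=1)
          -> return 1
        -> return 2
        fib(m=2) -> return 1  (same call as traced above)
      -> return 3
      fib(m=3) -> return 2  (same call as traced above)
    -> return 5
    fib(m=4) -> return 3  (same call as traced above)
  -> return 8
  fib(m=5) -> return 5  (same call as traced above)
-> return 13

Final answer: 13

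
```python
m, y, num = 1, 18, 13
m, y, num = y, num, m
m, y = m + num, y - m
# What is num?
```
Trace:
  m=1, y=18, num=13
  m=18, y=13, num=1
  m=19, y=-5, num=1

Final answer: 1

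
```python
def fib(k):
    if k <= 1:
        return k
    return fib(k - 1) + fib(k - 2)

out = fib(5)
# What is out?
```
Call trace (a repeated sub-call is expanded the first time; later identical calls just restate its return value):
fib(k=5)
  fib(k=4)
    fib(k=3)
      fib(k=2)
        fib(k=1)
        -> return 1
        fib(k=0)
        -> return 0
      -> return 1
      fib(k=1)
      -> return 1
    -> return 2
    fib(k=2) -> return 1  (same call as traced above)
  -> return 3
  fib(k=3) -> return 2  (same call as traced above)
-> return 5

Final answer: 5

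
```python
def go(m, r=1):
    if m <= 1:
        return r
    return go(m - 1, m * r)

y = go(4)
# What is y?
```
Call trace:
go(m=4, r=1)
  go(m=3, r=4)
    go(m=2, r=12)
      go(m=1, r=24)
      -> return 24
    -> return 24
  -> return 24
-> return 24

Final answer: 24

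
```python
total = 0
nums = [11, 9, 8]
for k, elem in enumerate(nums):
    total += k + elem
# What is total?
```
Trace:
  total=0
  total=11, k=0, elem=11
  total=21, k=1, elem=9
  total=31, k=2, elem=8

Final answer: 31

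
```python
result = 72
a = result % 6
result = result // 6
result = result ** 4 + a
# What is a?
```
Trace:
  result=72
  result=72, a=0
  result=12, a=0
  result=20736, a=0

Final answer: 0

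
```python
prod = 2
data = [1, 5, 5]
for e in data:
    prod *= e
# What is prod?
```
Trace:
  prod=2
  prod=2, e=1
  prod=10, e=5
  prod=50, e=5

Final answer: 50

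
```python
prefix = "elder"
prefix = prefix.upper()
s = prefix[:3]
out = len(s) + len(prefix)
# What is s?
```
Trace:
  prefix='elder'
  prefix='ELDER'
  prefix='ELDER', s='ELD'
  prefix='ELDER', s='ELD', out=8

Final answer: 'ELD'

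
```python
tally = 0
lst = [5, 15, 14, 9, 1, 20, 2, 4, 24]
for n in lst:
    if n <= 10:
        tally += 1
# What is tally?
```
Trace:
  tally=0
  tally=1, n=5
  tally=1, n=15
  tally=1, n=14
  tally=2, n=9
  tally=3, n=1
  tally=3, n=20
  tally=4, n=2
  tally=5, n=4
  tally=5, n=24

Final answer: 5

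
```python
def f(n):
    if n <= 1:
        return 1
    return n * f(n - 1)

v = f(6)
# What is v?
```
Call trace:
f(n=6)
  f(n=5)
    f(n=4)
      f(n=3)
        f(n=2)
          f(n=1)
          -> return 1
        -> return 2
      -> return 6
    -> return 24
  -> return 120
-> return 720

Final answer: 720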